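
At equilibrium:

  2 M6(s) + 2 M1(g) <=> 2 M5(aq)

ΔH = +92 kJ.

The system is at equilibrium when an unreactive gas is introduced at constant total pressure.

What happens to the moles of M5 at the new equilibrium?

Adding inert gas at constant total pressure expands the volume and lowers every reacting partial pressure. With Δn_gas = 0 − 2 = -2, Q moves away from K toward the side with fewer gas moles, so the system shifts toward the side with more gas moles — to the left.
The net shift is to the left. M5 is a product, so its amount decreases.

decreases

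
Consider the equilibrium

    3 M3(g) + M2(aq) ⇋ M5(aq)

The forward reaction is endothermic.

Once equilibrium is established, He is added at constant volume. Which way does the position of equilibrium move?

At constant volume, adding an inert gas leaves every reacting species' partial pressure unchanged, so Q is unchanged — no shift from this change.

no shift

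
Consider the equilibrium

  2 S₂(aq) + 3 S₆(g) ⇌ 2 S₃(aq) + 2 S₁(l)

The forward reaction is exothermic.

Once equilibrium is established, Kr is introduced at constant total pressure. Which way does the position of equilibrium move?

Adding inert gas at constant total pressure expands the volume and lowers every reacting partial pressure. With Δn_gas = 0 − 3 = -3, Q moves away from K toward the side with fewer gas moles, so the system shifts toward the side with more gas moles — to the left.

left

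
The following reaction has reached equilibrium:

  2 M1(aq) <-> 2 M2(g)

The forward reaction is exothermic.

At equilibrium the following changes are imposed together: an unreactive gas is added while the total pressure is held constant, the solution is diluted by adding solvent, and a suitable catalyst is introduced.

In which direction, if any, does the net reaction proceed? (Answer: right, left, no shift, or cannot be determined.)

Adding inert gas at constant total pressure expands the volume and lowers every reacting partial pressure. With Δn_gas = 2 − 0 = +2, Q moves away from K toward the side with fewer gas moles, so the system shifts toward the side with more gas moles — to the right.
Dilution lowers every aqueous concentration by the same factor. Δn_aq = 0 − 2 = -2, so the system shifts toward the side with more dissolved moles — to the left.
A catalyst speeds both forward and reverse rates equally; it changes neither Q nor K — no shift from this change.
The individual effects push in opposite directions; without quantitative information the net direction cannot be determined.

cannot be determined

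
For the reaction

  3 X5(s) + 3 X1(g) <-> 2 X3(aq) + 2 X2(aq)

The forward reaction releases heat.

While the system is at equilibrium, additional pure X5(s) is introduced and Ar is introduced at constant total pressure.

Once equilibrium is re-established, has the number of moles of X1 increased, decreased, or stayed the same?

increases

X5 is a pure solid; its activity is 1 regardless of amount, so Q is unaffected — no shift from this change.
Adding inert gas at constant total pressure expands the volume and lowers every reacting partial pressure. With Δn_gas = 0 − 3 = -3, Q moves away from K toward the side with fewer gas moles, so the system shifts toward the side with more gas moles — to the left.
The net shift is to the left. X1 is a reactant, so its amount increases.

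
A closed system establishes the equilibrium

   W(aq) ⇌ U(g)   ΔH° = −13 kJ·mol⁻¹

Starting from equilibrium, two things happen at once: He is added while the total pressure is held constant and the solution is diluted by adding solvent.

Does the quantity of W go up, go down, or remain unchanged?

cannot be determined

Adding inert gas at constant total pressure expands the volume and lowers every reacting partial pressure. With Δn_gas = 1 − 0 = +1, Q moves away from K toward the side with fewer gas moles, so the system shifts toward the side with more gas moles — to the right.
Dilution lowers every aqueous concentration by the same factor. Δn_aq = 0 − 1 = -1, so the system shifts toward the side with more dissolved moles — to the left.
The two effects oppose each other, so the net shift — and hence the change in W — cannot be determined from the given information.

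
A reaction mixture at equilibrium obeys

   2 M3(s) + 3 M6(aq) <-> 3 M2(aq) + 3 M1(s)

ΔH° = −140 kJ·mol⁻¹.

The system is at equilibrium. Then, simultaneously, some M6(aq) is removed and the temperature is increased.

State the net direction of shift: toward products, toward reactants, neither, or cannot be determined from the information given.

Removing M6 (aq), a reactant, drives the reaction to the left.
The forward reaction is exothermic. Raising T favours the endothermic direction — shift to the left.
All effects act in the same direction — net shift to the left.

left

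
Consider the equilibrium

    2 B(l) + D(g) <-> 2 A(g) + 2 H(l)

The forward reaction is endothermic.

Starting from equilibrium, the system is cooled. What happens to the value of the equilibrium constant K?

K depends on temperature via the van 't Hoff relation. The forward reaction is endothermic, so lowering T decreases K.

decreases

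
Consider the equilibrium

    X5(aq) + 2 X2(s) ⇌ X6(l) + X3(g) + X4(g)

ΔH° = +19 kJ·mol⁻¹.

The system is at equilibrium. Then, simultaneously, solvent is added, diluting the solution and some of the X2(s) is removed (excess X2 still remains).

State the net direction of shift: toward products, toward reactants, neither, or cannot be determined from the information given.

Dilution lowers every aqueous concentration by the same factor. Δn_aq = 0 − 1 = -1, so the system shifts toward the side with more dissolved moles — to the left.
X2 is a pure solid; its activity is 1 regardless of amount, so Q is unaffected — no shift from this change.
Only the nonzero effect(s) matter; the net shift is to the left.

left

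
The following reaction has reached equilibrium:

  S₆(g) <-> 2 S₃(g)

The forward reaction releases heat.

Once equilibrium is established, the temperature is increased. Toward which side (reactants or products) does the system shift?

The forward reaction is exothermic. Raising T favours the endothermic direction — shift to the left.

left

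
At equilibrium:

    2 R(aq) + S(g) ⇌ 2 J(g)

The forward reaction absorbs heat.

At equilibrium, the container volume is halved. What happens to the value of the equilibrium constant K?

unchanged

The equilibrium constant depends only on temperature. This perturbation may move the position of equilibrium, but since T is unchanged, K itself is unchanged.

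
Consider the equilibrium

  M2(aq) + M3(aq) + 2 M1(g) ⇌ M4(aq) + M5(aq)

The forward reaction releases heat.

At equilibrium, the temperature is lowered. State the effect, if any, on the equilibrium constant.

increases

K depends on temperature via the van 't Hoff relation. The forward reaction is exothermic, so lowering T increases K.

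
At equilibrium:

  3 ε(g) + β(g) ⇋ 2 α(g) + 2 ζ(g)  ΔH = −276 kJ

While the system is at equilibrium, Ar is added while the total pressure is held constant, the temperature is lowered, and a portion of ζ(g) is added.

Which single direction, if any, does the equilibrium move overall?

cannot be determined

Adding inert gas at constant total pressure expands the volume, scaling every reacting partial pressure by the same factor. Δn_gas = 4 − 4 = 0, so Q is unchanged — no shift.
The forward reaction is exothermic. Lowering T favours the exothermic direction — shift to the right.
Adding ζ (g), a product, drives the reaction to the left.
The individual effects push in opposite directions; without quantitative information the net direction cannot be determined.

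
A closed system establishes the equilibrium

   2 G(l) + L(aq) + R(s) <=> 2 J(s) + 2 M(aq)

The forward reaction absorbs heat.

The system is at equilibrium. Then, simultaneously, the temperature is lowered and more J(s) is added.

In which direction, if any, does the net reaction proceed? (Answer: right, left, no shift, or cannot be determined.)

left

The forward reaction is endothermic. Lowering T favours the exothermic direction — shift to the left.
J is a pure solid; its activity is 1 regardless of amount, so Q is unaffected — no shift from this change.
Only the nonzero effect(s) matter; the net shift is to the left.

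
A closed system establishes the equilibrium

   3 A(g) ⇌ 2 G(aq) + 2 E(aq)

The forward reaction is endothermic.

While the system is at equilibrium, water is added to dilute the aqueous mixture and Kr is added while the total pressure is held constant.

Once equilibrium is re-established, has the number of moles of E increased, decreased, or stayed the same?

cannot be determined

Dilution lowers every aqueous concentration by the same factor. Δn_aq = 4 − 0 = +4, so the system shifts toward the side with more dissolved moles — to the right.
Adding inert gas at constant total pressure expands the volume and lowers every reacting partial pressure. With Δn_gas = 0 − 3 = -3, Q moves away from K toward the side with fewer gas moles, so the system shifts toward the side with more gas moles — to the left.
The two effects oppose each other, so the net shift — and hence the change in E — cannot be determined from the given information.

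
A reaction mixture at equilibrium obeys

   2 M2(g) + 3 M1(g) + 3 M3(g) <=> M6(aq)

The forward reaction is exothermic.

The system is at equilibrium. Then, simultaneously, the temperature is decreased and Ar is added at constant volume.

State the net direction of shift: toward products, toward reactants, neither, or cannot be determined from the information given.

right

The forward reaction is exothermic. Lowering T favours the exothermic direction — shift to the right.
At constant volume, adding an inert gas leaves every reacting species' partial pressure unchanged, so Q is unchanged — no shift from this change.
Only the nonzero effect(s) matter; the net shift is to the right.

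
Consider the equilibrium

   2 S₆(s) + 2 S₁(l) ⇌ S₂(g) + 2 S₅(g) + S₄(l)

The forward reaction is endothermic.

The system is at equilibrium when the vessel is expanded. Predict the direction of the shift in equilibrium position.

right

Gas moles: reactants 0, products 3 (Δn_gas = +3). Expansion shifts the system toward the side with more moles of gas — to the right.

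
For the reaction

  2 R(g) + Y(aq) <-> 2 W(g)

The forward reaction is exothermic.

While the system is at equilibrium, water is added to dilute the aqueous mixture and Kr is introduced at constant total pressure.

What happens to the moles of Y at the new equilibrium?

Dilution lowers every aqueous concentration by the same factor. Δn_aq = 0 − 1 = -1, so the system shifts toward the side with more dissolved moles — to the left.
Adding inert gas at constant total pressure expands the volume, scaling every reacting partial pressure by the same factor. Δn_gas = 2 − 2 = 0, so Q is unchanged — no shift.
The net shift is to the left. Y is a reactant, so its amount increases.

increases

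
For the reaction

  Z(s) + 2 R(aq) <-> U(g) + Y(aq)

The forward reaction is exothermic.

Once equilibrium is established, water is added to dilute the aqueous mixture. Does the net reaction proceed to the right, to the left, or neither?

Dilution lowers every aqueous concentration by the same factor. Δn_aq = 1 − 2 = -1, so the system shifts toward the side with more dissolved moles — to the left.

left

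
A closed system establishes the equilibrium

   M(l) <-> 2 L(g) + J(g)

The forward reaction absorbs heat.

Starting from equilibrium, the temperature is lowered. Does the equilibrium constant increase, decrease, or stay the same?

decreases

K depends on temperature via the van 't Hoff relation. The forward reaction is endothermic, so lowering T decreases K.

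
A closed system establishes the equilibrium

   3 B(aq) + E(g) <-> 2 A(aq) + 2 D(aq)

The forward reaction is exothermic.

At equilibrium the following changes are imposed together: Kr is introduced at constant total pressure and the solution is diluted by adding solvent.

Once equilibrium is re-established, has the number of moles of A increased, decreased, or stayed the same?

cannot be determined

Adding inert gas at constant total pressure expands the volume and lowers every reacting partial pressure. With Δn_gas = 0 − 1 = -1, Q moves away from K toward the side with fewer gas moles, so the system shifts toward the side with more gas moles — to the left.
Dilution lowers every aqueous concentration by the same factor. Δn_aq = 4 − 3 = +1, so the system shifts toward the side with more dissolved moles — to the right.
The two effects oppose each other, so the net shift — and hence the change in A — cannot be determined from the given information.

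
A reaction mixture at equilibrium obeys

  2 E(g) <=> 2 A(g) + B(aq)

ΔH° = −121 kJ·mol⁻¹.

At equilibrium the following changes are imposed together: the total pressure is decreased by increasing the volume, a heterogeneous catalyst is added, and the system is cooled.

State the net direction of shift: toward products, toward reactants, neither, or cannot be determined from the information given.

Gas moles: reactants 2, products 2. Δn_gas = 0, so a volume change leaves Q equal to K — no shift from this change.
A catalyst speeds both forward and reverse rates equally; it changes neither Q nor K — no shift from this change.
The forward reaction is exothermic. Lowering T favours the exothermic direction — shift to the right.
Only the nonzero effect(s) matter; the net shift is to the right.

right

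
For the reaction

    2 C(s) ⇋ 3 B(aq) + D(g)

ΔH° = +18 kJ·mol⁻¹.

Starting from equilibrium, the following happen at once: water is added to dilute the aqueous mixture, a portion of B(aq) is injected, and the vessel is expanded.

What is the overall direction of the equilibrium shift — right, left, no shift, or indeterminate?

cannot be determined

Dilution lowers every aqueous concentration by the same factor. Δn_aq = 3 − 0 = +3, so the system shifts toward the side with more dissolved moles — to the right.
Adding B (aq), a product, drives the reaction to the left.
Gas moles: reactants 0, products 1 (Δn_gas = +1). Expansion shifts the system toward the side with more moles of gas — to the right.
The individual effects push in opposite directions; without quantitative information the net direction cannot be determined.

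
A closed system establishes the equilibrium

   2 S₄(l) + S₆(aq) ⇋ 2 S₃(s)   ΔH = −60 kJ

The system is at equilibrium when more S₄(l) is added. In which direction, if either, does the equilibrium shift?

S₄ is a pure liquid; its activity is 1 regardless of amount, so Q is unaffected — no shift from this change.

no shift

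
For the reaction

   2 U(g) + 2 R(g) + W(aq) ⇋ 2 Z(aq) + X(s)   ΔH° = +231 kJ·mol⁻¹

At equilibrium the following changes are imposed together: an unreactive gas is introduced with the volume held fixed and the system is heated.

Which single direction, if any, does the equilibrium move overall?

right

At constant volume, adding an inert gas leaves every reacting species' partial pressure unchanged, so Q is unchanged — no shift from this change.
The forward reaction is endothermic. Raising T favours the endothermic direction — shift to the right.
Only the nonzero effect(s) matter; the net shift is to the right.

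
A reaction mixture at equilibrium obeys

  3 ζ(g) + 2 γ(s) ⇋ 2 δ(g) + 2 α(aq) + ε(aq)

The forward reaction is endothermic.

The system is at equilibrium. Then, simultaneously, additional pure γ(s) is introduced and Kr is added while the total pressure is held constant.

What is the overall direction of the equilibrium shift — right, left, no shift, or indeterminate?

left

γ is a pure solid; its activity is 1 regardless of amount, so Q is unaffected — no shift from this change.
Adding inert gas at constant total pressure expands the volume and lowers every reacting partial pressure. With Δn_gas = 2 − 3 = -1, Q moves away from K toward the side with fewer gas moles, so the system shifts toward the side with more gas moles — to the left.
Only the nonzero effect(s) matter; the net shift is to the left.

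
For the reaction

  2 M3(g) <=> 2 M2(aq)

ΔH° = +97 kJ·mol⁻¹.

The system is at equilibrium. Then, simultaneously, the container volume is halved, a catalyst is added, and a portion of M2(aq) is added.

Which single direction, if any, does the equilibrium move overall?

cannot be determined

Gas moles: reactants 2, products 0 (Δn_gas = -2). Compression shifts the system toward the side with fewer moles of gas — to the right.
A catalyst speeds both forward and reverse rates equally; it changes neither Q nor K — no shift from this change.
Adding M2 (aq), a product, drives the reaction to the left.
The individual effects push in opposite directions; without quantitative information the net direction cannot be determined.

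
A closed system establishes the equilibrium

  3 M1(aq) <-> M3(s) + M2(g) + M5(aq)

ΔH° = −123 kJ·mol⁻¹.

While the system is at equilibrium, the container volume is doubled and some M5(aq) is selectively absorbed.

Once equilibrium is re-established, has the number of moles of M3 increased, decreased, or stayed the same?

increases

Gas moles: reactants 0, products 1 (Δn_gas = +1). Expansion shifts the system toward the side with more moles of gas — to the right.
Removing M5 (aq), a product, drives the reaction to the right.
The net shift is to the right. M3 is a product, so its amount increases.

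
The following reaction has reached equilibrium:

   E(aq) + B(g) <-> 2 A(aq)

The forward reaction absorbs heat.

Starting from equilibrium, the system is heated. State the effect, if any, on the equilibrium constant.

K depends on temperature via the van 't Hoff relation. The forward reaction is endothermic, so raising T increases K.

increases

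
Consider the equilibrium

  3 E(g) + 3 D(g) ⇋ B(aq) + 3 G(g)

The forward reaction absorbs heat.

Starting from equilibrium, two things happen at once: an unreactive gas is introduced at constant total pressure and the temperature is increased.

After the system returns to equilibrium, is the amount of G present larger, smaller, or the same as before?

Adding inert gas at constant total pressure expands the volume and lowers every reacting partial pressure. With Δn_gas = 3 − 6 = -3, Q moves away from K toward the side with fewer gas moles, so the system shifts toward the side with more gas moles — to the left.
The forward reaction is endothermic. Raising T favours the endothermic direction — shift to the right.
The two effects oppose each other, so the net shift — and hence the change in G — cannot be determined from the given information.

cannot be determined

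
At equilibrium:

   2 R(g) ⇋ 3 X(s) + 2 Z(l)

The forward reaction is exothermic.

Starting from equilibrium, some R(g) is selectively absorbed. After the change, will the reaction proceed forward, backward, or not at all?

Removing R (g), a reactant, drives the reaction to the left.

left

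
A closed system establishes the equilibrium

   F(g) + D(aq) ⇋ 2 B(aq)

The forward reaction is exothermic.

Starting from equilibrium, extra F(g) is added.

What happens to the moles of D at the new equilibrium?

decreases

Adding F (g), a reactant, drives the reaction to the right.
The net shift is to the right. D is a reactant, so its amount decreases.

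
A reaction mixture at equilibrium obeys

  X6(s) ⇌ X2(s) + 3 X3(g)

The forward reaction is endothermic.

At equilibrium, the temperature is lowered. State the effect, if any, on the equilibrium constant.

K depends on temperature via the van 't Hoff relation. The forward reaction is endothermic, so lowering T decreases K.

decreases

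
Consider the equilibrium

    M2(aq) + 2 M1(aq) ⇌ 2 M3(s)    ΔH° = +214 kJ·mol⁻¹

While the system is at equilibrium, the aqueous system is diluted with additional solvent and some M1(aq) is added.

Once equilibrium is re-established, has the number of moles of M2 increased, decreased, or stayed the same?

cannot be determined

Dilution lowers every aqueous concentration by the same factor. Δn_aq = 0 − 3 = -3, so the system shifts toward the side with more dissolved moles — to the left.
Adding M1 (aq), a reactant, drives the reaction to the right.
The two effects oppose each other, so the net shift — and hence the change in M2 — cannot be determined from the given information.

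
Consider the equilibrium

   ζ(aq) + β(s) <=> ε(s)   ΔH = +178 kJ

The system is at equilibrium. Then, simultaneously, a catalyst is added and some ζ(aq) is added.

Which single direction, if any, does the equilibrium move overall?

right

A catalyst speeds both forward and reverse rates equally; it changes neither Q nor K — no shift from this change.
Adding ζ (aq), a reactant, drives the reaction to the right.
Only the nonzero effect(s) matter; the net shift is to the right.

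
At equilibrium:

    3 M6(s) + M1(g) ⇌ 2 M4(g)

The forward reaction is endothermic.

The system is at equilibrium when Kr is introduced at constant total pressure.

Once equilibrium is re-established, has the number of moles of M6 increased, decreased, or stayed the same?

Adding inert gas at constant total pressure expands the volume and lowers every reacting partial pressure. With Δn_gas = 2 − 1 = +1, Q moves away from K toward the side with fewer gas moles, so the system shifts toward the side with more gas moles — to the right.
The net shift is to the right. M6 is a reactant, so its amount decreases.

decreases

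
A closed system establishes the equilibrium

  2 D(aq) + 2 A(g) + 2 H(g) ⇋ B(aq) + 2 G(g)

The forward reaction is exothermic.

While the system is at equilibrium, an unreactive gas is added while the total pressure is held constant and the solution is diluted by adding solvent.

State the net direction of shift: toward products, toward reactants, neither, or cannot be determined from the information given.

Adding inert gas at constant total pressure expands the volume and lowers every reacting partial pressure. With Δn_gas = 2 − 4 = -2, Q moves away from K toward the side with fewer gas moles, so the system shifts toward the side with more gas moles — to the left.
Dilution lowers every aqueous concentration by the same factor. Δn_aq = 1 − 2 = -1, so the system shifts toward the side with more dissolved moles — to the left.
All effects act in the same direction — net shift to the left.

left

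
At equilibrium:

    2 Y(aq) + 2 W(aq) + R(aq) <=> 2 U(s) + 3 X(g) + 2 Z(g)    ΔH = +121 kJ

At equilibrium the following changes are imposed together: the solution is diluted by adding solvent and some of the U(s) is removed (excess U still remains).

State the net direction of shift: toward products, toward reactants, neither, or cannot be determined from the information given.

Dilution lowers every aqueous concentration by the same factor. Δn_aq = 0 − 5 = -5, so the system shifts toward the side with more dissolved moles — to the left.
U is a pure solid; its activity is 1 regardless of amount, so Q is unaffected — no shift from this change.
Only the nonzero effect(s) matter; the net shift is to the left.

left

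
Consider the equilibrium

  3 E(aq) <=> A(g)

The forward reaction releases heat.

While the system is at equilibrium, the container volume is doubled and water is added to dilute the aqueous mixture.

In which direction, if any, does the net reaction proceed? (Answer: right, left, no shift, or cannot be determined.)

Gas moles: reactants 0, products 1 (Δn_gas = +1). Expansion shifts the system toward the side with more moles of gas — to the right.
Dilution lowers every aqueous concentration by the same factor. Δn_aq = 0 − 3 = -3, so the system shifts toward the side with more dissolved moles — to the left.
The individual effects push in opposite directions; without quantitative information the net direction cannot be determined.

cannot be determined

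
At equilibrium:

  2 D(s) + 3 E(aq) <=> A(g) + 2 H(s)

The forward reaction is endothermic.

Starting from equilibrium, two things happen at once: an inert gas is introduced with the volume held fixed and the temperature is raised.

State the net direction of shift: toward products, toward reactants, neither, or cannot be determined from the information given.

At constant volume, adding an inert gas leaves every reacting species' partial pressure unchanged, so Q is unchanged — no shift from this change.
The forward reaction is endothermic. Raising T favours the endothermic direction — shift to the right.
Only the nonzero effect(s) matter; the net shift is to the right.

right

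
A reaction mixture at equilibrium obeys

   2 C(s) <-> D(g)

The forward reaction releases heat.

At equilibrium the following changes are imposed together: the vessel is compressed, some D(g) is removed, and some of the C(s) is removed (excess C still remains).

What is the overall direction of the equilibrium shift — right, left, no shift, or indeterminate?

Gas moles: reactants 0, products 1 (Δn_gas = +1). Compression shifts the system toward the side with fewer moles of gas — to the left.
Removing D (g), a product, drives the reaction to the right.
C is a pure solid; its activity is 1 regardless of amount, so Q is unaffected — no shift from this change.
The individual effects push in opposite directions; without quantitative information the net direction cannot be determined.

cannot be determined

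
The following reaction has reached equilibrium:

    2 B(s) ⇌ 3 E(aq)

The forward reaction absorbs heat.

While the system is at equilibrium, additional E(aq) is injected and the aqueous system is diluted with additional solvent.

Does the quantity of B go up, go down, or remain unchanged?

cannot be determined

Adding E (aq), a product, drives the reaction to the left.
Dilution lowers every aqueous concentration by the same factor. Δn_aq = 3 − 0 = +3, so the system shifts toward the side with more dissolved moles — to the right.
The two effects oppose each other, so the net shift — and hence the change in B — cannot be determined from the given information.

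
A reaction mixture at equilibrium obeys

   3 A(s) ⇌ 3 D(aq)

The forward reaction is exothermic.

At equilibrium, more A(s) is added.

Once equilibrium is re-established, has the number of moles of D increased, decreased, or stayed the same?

unchanged

A is a pure solid; its activity is 1 regardless of amount, so Q is unaffected — no shift from this change.
No net shift occurs, so the amount of D is unchanged.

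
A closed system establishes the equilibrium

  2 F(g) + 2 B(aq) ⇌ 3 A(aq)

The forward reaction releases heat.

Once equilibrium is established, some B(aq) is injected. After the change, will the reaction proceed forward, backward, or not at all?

Adding B (aq), a reactant, drives the reaction to the right.

right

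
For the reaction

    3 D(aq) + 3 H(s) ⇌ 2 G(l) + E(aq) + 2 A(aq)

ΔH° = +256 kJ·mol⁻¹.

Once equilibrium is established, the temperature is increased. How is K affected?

K depends on temperature via the van 't Hoff relation. The forward reaction is endothermic, so raising T increases K.

increases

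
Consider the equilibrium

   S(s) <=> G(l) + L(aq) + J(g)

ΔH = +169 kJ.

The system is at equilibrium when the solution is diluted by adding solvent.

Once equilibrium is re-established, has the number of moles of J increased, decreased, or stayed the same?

increases

Dilution lowers every aqueous concentration by the same factor. Δn_aq = 1 − 0 = +1, so the system shifts toward the side with more dissolved moles — to the right.
The net shift is to the right. J is a product, so its amount increases.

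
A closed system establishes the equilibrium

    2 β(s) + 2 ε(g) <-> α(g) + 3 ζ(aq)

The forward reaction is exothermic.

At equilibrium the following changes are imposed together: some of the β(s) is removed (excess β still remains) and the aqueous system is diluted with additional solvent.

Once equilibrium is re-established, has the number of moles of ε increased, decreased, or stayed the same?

β is a pure solid; its activity is 1 regardless of amount, so Q is unaffected — no shift from this change.
Dilution lowers every aqueous concentration by the same factor. Δn_aq = 3 − 0 = +3, so the system shifts toward the side with more dissolved moles — to the right.
The net shift is to the right. ε is a reactant, so its amount decreases.

decreases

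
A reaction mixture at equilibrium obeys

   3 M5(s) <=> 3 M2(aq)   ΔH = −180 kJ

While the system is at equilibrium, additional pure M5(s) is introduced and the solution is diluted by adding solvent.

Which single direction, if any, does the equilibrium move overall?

M5 is a pure solid; its activity is 1 regardless of amount, so Q is unaffected — no shift from this change.
Dilution lowers every aqueous concentration by the same factor. Δn_aq = 3 − 0 = +3, so the system shifts toward the side with more dissolved moles — to the right.
Only the nonzero effect(s) matter; the net shift is to the right.

right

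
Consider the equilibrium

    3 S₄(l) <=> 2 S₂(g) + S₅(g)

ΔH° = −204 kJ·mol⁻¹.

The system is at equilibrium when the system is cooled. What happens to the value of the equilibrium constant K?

K depends on temperature via the van 't Hoff relation. The forward reaction is exothermic, so lowering T increases K.

increases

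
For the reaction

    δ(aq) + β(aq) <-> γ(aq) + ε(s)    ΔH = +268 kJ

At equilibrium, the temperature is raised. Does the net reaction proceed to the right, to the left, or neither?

right

The forward reaction is endothermic. Raising T favours the endothermic direction — shift to the right.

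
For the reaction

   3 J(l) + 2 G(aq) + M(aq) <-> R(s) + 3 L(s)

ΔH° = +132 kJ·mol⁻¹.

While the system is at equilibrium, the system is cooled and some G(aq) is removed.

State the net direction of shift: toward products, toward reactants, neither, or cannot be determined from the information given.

left

The forward reaction is endothermic. Lowering T favours the exothermic direction — shift to the left.
Removing G (aq), a reactant, drives the reaction to the left.
All effects act in the same direction — net shift to the left.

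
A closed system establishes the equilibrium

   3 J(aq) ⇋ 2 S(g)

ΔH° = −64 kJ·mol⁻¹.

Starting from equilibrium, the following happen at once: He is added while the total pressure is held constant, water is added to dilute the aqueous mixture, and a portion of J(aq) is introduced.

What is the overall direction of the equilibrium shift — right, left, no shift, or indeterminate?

cannot be determined

Adding inert gas at constant total pressure expands the volume and lowers every reacting partial pressure. With Δn_gas = 2 − 0 = +2, Q moves away from K toward the side with fewer gas moles, so the system shifts toward the side with more gas moles — to the right.
Dilution lowers every aqueous concentration by the same factor. Δn_aq = 0 − 3 = -3, so the system shifts toward the side with more dissolved moles — to the left.
Adding J (aq), a reactant, drives the reaction to the right.
The individual effects push in opposite directions; without quantitative information the net direction cannot be determined.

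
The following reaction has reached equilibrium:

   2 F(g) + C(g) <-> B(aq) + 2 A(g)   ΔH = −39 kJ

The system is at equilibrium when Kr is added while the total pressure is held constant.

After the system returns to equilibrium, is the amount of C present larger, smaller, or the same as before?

Adding inert gas at constant total pressure expands the volume and lowers every reacting partial pressure. With Δn_gas = 2 − 3 = -1, Q moves away from K toward the side with fewer gas moles, so the system shifts toward the side with more gas moles — to the left.
The net shift is to the left. C is a reactant, so its amount increases.

increases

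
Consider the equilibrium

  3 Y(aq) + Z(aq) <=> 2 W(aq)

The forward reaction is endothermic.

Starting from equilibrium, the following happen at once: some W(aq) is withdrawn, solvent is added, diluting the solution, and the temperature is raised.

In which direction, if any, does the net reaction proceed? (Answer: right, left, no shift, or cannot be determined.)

cannot be determined

Removing W (aq), a product, drives the reaction to the right.
Dilution lowers every aqueous concentration by the same factor. Δn_aq = 2 − 4 = -2, so the system shifts toward the side with more dissolved moles — to the left.
The forward reaction is endothermic. Raising T favours the endothermic direction — shift to the right.
The individual effects push in opposite directions; without quantitative information the net direction cannot be determined.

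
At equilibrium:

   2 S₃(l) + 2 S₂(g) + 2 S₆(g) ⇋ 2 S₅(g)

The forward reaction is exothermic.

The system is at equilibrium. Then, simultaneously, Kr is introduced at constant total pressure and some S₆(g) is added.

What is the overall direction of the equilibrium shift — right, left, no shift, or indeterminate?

cannot be determined

Adding inert gas at constant total pressure expands the volume and lowers every reacting partial pressure. With Δn_gas = 2 − 4 = -2, Q moves away from K toward the side with fewer gas moles, so the system shifts toward the side with more gas moles — to the left.
Adding S₆ (g), a reactant, drives the reaction to the right.
The individual effects push in opposite directions; without quantitative information the net direction cannot be determined.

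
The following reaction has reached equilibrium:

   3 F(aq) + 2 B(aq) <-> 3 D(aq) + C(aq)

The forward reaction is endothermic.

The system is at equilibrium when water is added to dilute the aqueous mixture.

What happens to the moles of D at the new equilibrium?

decreases

Dilution lowers every aqueous concentration by the same factor. Δn_aq = 4 − 5 = -1, so the system shifts toward the side with more dissolved moles — to the left.
The net shift is to the left. D is a product, so its amount decreases.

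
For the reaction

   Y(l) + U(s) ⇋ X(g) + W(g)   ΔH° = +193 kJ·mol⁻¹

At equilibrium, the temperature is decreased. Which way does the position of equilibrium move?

left

The forward reaction is endothermic. Lowering T favours the exothermic direction — shift to the left.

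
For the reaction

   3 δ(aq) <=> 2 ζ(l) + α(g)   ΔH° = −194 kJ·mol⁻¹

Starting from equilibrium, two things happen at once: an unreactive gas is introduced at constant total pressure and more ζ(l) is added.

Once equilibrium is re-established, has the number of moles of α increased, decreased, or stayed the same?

increases

Adding inert gas at constant total pressure expands the volume and lowers every reacting partial pressure. With Δn_gas = 1 − 0 = +1, Q moves away from K toward the side with fewer gas moles, so the system shifts toward the side with more gas moles — to the right.
ζ is a pure liquid; its activity is 1 regardless of amount, so Q is unaffected — no shift from this change.
The net shift is to the right. α is a product, so its amount increases.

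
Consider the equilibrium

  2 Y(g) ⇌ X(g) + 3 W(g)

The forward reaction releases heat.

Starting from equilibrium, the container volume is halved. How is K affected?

The equilibrium constant depends only on temperature. This perturbation may move the position of equilibrium, but since T is unchanged, K itself is unchanged.

unchanged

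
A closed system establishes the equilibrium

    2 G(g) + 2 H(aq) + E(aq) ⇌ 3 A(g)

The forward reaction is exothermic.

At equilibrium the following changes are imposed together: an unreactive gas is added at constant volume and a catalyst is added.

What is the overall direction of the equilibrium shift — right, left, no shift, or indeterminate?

At constant volume, adding an inert gas leaves every reacting species' partial pressure unchanged, so Q is unchanged — no shift from this change.
A catalyst speeds both forward and reverse rates equally; it changes neither Q nor K — no shift from this change.
None of the changes alters Q relative to K, so there is no net shift.

no shift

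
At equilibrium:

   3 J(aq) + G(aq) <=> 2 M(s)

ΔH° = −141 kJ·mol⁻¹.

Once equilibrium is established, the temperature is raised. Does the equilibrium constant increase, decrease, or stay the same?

K depends on temperature via the van 't Hoff relation. The forward reaction is exothermic, so raising T decreases K.

decreases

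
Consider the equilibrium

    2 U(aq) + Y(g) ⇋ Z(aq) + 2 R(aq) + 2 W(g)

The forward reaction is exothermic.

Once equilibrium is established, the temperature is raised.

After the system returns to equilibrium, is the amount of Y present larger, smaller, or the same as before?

increases

The forward reaction is exothermic. Raising T favours the endothermic direction — shift to the left.
The net shift is to the left. Y is a reactant, so its amount increases.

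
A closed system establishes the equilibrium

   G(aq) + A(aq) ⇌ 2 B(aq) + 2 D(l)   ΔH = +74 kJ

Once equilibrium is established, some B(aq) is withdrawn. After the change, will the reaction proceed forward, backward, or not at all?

Removing B (aq), a product, drives the reaction to the right.

right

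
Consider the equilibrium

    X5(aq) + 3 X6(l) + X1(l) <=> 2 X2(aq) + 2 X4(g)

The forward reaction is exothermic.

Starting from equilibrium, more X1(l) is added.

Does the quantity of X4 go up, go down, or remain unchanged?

X1 is a pure liquid; its activity is 1 regardless of amount, so Q is unaffected — no shift from this change.
No net shift occurs, so the amount of X4 is unchanged.

unchanged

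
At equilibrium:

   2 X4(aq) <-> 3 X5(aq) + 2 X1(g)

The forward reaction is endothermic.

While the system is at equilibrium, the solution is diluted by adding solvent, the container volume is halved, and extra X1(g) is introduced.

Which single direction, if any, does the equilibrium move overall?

Dilution lowers every aqueous concentration by the same factor. Δn_aq = 3 − 2 = +1, so the system shifts toward the side with more dissolved moles — to the right.
Gas moles: reactants 0, products 2 (Δn_gas = +2). Compression shifts the system toward the side with fewer moles of gas — to the left.
Adding X1 (g), a product, drives the reaction to the left.
The individual effects push in opposite directions; without quantitative information the net direction cannot be determined.

cannot be determined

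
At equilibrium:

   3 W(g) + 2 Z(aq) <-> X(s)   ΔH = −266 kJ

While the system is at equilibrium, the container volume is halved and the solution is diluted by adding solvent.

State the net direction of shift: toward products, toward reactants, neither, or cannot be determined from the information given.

cannot be determined

Gas moles: reactants 3, products 0 (Δn_gas = -3). Compression shifts the system toward the side with fewer moles of gas — to the right.
Dilution lowers every aqueous concentration by the same factor. Δn_aq = 0 − 2 = -2, so the system shifts toward the side with more dissolved moles — to the left.
The individual effects push in opposite directions; without quantitative information the net direction cannot be determined.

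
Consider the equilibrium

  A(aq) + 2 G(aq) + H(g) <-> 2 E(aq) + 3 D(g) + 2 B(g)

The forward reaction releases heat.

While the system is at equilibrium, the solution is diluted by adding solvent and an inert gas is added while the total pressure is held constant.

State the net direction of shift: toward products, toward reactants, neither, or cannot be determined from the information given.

cannot be determined

Dilution lowers every aqueous concentration by the same factor. Δn_aq = 2 − 3 = -1, so the system shifts toward the side with more dissolved moles — to the left.
Adding inert gas at constant total pressure expands the volume and lowers every reacting partial pressure. With Δn_gas = 5 − 1 = +4, Q moves away from K toward the side with fewer gas moles, so the system shifts toward the side with more gas moles — to the right.
The individual effects push in opposite directions; without quantitative information the net direction cannot be determined.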